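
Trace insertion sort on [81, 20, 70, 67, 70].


Initial: [81, 20, 70, 67, 70]
Insert 20: [20, 81, 70, 67, 70]
Insert 70: [20, 70, 81, 67, 70]
Insert 67: [20, 67, 70, 81, 70]
Insert 70: [20, 67, 70, 70, 81]

Sorted: [20, 67, 70, 70, 81]


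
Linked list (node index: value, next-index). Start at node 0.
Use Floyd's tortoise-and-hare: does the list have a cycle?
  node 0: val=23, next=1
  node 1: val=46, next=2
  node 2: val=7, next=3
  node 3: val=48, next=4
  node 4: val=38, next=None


Floyd's tortoise (slow, +1) and hare (fast, +2):
  init: slow=0, fast=0
  step 1: slow=1, fast=2
  step 2: slow=2, fast=4
  step 3: fast -> None, no cycle

Cycle: no


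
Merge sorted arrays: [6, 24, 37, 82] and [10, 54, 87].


Take 6 from A
Take 10 from B
Take 24 from A
Take 37 from A
Take 54 from B
Take 82 from A

Merged: [6, 10, 24, 37, 54, 82, 87]


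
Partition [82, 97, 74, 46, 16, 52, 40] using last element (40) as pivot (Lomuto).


Pivot: 40
  16 <= 40: swap -> [16, 97, 74, 46, 82, 52, 40]
Place pivot at 1: [16, 40, 74, 46, 82, 52, 97]

Partitioned: [16, 40, 74, 46, 82, 52, 97]


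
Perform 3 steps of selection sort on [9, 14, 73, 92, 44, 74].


Initial: [9, 14, 73, 92, 44, 74]
Step 1: min=9 at 0
  Swap: [9, 14, 73, 92, 44, 74]
Step 2: min=14 at 1
  Swap: [9, 14, 73, 92, 44, 74]
Step 3: min=44 at 4
  Swap: [9, 14, 44, 92, 73, 74]

After 3 steps: [9, 14, 44, 92, 73, 74]


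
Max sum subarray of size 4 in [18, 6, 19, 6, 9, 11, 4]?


[0:4]: 49
[1:5]: 40
[2:6]: 45
[3:7]: 30

Max: 49 at [0:4]


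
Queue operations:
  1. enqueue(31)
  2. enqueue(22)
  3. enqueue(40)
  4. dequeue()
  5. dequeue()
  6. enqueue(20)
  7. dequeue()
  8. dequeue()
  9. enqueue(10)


enqueue(31) -> [31]
enqueue(22) -> [31, 22]
enqueue(40) -> [31, 22, 40]
dequeue()->31, [22, 40]
dequeue()->22, [40]
enqueue(20) -> [40, 20]
dequeue()->40, [20]
dequeue()->20, []
enqueue(10) -> [10]

Final queue: [10]


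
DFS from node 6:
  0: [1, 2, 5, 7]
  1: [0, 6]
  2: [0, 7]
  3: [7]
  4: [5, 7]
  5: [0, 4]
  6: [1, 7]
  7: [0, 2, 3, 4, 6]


Visit 6, push [7, 1]
Visit 1, push [0]
Visit 0, push [7, 5, 2]
Visit 2, push [7]
Visit 7, push [4, 3]
Visit 3, push []
Visit 4, push [5]
Visit 5, push []

DFS order: [6, 1, 0, 2, 7, 3, 4, 5]


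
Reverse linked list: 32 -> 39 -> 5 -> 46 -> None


Step 1: curr=32, set curr.next=prev(None) | reversed so far: 32
Step 2: curr=39, set curr.next=prev(32) | reversed so far: 39 -> 32
Step 3: curr=5, set curr.next=prev(39) | reversed so far: 5 -> 39 -> 32
Step 4: curr=46, set curr.next=prev(5) | reversed so far: 46 -> 5 -> 39 -> 32

46 -> 5 -> 39 -> 32 -> None


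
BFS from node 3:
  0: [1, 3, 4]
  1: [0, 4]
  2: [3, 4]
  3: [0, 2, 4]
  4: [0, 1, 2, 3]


Visit 3, enqueue [0, 2, 4]
Visit 0, enqueue [1]
Visit 2, enqueue []
Visit 4, enqueue []
Visit 1, enqueue []

BFS order: [3, 0, 2, 4, 1]


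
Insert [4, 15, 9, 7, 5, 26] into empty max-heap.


Insert 4: [4]
Insert 15: [15, 4]
Insert 9: [15, 4, 9]
Insert 7: [15, 7, 9, 4]
Insert 5: [15, 7, 9, 4, 5]
Insert 26: [26, 7, 15, 4, 5, 9]

Final heap: [26, 7, 15, 4, 5, 9]


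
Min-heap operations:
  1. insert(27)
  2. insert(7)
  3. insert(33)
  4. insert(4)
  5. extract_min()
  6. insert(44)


insert(27) -> [27]
insert(7) -> [7, 27]
insert(33) -> [7, 27, 33]
insert(4) -> [4, 7, 33, 27]
extract_min()->4, [7, 27, 33]
insert(44) -> [7, 27, 33, 44]

Final heap: [7, 27, 33, 44]


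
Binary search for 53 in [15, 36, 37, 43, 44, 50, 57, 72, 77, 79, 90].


Step 1: lo=0, hi=10, mid=5, val=50
Step 2: lo=6, hi=10, mid=8, val=77
Step 3: lo=6, hi=7, mid=6, val=57

Not found


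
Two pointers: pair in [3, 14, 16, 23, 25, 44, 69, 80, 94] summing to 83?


lo=0(3)+hi=8(94)=97
lo=0(3)+hi=7(80)=83

Yes: 3+80=83


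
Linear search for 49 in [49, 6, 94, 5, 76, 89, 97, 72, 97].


i=0: 49==49 found!

Found at 0, 1 comps


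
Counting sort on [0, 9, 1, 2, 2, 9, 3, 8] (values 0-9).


Input: [0, 9, 1, 2, 2, 9, 3, 8]
Counts: [1, 1, 2, 1, 0, 0, 0, 0, 1, 2]

Sorted: [0, 1, 2, 2, 3, 8, 9, 9]


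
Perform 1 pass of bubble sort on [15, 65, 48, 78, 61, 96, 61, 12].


Initial: [15, 65, 48, 78, 61, 96, 61, 12]
Pass 1: [15, 48, 65, 61, 78, 61, 12, 96] (4 swaps)

After 1 pass: [15, 48, 65, 61, 78, 61, 12, 96]


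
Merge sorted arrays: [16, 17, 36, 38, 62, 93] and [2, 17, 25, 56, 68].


Take 2 from B
Take 16 from A
Take 17 from A
Take 17 from B
Take 25 from B
Take 36 from A
Take 38 from A
Take 56 from B
Take 62 from A
Take 68 from B

Merged: [2, 16, 17, 17, 25, 36, 38, 56, 62, 68, 93]


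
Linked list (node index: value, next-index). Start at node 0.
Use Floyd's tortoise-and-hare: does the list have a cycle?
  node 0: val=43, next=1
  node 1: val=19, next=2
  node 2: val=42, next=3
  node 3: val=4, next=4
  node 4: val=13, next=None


Floyd's tortoise (slow, +1) and hare (fast, +2):
  init: slow=0, fast=0
  step 1: slow=1, fast=2
  step 2: slow=2, fast=4
  step 3: fast -> None, no cycle

Cycle: no


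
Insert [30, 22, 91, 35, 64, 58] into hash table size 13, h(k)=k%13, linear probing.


Insert 30: h=4 -> slot 4
Insert 22: h=9 -> slot 9
Insert 91: h=0 -> slot 0
Insert 35: h=9, 1 probes -> slot 10
Insert 64: h=12 -> slot 12
Insert 58: h=6 -> slot 6

Table: [91, None, None, None, 30, None, 58, None, None, 22, 35, None, 64]


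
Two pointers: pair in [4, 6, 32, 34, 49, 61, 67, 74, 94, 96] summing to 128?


lo=0(4)+hi=9(96)=100
lo=1(6)+hi=9(96)=102
lo=2(32)+hi=9(96)=128

Yes: 32+96=128


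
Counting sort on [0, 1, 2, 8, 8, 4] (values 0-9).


Input: [0, 1, 2, 8, 8, 4]
Counts: [1, 1, 1, 0, 1, 0, 0, 0, 2, 0]

Sorted: [0, 1, 2, 4, 8, 8]


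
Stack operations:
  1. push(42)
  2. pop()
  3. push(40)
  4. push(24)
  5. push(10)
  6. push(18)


push(42) -> [42]
pop()->42, []
push(40) -> [40]
push(24) -> [40, 24]
push(10) -> [40, 24, 10]
push(18) -> [40, 24, 10, 18]

Final stack: [40, 24, 10, 18]


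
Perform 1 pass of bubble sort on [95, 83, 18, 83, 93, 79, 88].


Initial: [95, 83, 18, 83, 93, 79, 88]
Pass 1: [83, 18, 83, 93, 79, 88, 95] (6 swaps)

After 1 pass: [83, 18, 83, 93, 79, 88, 95]


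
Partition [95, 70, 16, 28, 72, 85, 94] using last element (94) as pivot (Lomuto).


Pivot: 94
  70 <= 94: swap -> [70, 95, 16, 28, 72, 85, 94]
  16 <= 94: swap -> [70, 16, 95, 28, 72, 85, 94]
  28 <= 94: swap -> [70, 16, 28, 95, 72, 85, 94]
  72 <= 94: swap -> [70, 16, 28, 72, 95, 85, 94]
  85 <= 94: swap -> [70, 16, 28, 72, 85, 95, 94]
Place pivot at 5: [70, 16, 28, 72, 85, 94, 95]

Partitioned: [70, 16, 28, 72, 85, 94, 95]


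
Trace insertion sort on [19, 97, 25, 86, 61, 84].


Initial: [19, 97, 25, 86, 61, 84]
Insert 97: [19, 97, 25, 86, 61, 84]
Insert 25: [19, 25, 97, 86, 61, 84]
Insert 86: [19, 25, 86, 97, 61, 84]
Insert 61: [19, 25, 61, 86, 97, 84]
Insert 84: [19, 25, 61, 84, 86, 97]

Sorted: [19, 25, 61, 84, 86, 97]


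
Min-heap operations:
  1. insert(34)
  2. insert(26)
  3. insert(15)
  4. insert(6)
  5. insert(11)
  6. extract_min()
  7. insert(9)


insert(34) -> [34]
insert(26) -> [26, 34]
insert(15) -> [15, 34, 26]
insert(6) -> [6, 15, 26, 34]
insert(11) -> [6, 11, 26, 34, 15]
extract_min()->6, [11, 15, 26, 34]
insert(9) -> [9, 11, 26, 34, 15]

Final heap: [9, 11, 26, 34, 15]


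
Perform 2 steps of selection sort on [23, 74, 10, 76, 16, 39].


Initial: [23, 74, 10, 76, 16, 39]
Step 1: min=10 at 2
  Swap: [10, 74, 23, 76, 16, 39]
Step 2: min=16 at 4
  Swap: [10, 16, 23, 76, 74, 39]

After 2 steps: [10, 16, 23, 76, 74, 39]


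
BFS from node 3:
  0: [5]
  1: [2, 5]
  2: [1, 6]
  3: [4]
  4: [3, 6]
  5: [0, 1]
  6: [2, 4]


Visit 3, enqueue [4]
Visit 4, enqueue [6]
Visit 6, enqueue [2]
Visit 2, enqueue [1]
Visit 1, enqueue [5]
Visit 5, enqueue [0]
Visit 0, enqueue []

BFS order: [3, 4, 6, 2, 1, 5, 0]


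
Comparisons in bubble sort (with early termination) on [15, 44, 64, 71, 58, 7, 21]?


Algorithm: bubble sort (with early termination)
Input: [15, 44, 64, 71, 58, 7, 21]
Sorted: [7, 15, 21, 44, 58, 64, 71]

21


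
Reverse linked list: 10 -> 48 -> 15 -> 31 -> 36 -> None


Step 1: curr=10, set curr.next=prev(None) | reversed so far: 10
Step 2: curr=48, set curr.next=prev(10) | reversed so far: 48 -> 10
Step 3: curr=15, set curr.next=prev(48) | reversed so far: 15 -> 48 -> 10
Step 4: curr=31, set curr.next=prev(15) | reversed so far: 31 -> 15 -> 48 -> 10
Step 5: curr=36, set curr.next=prev(31) | reversed so far: 36 -> 31 -> 15 -> 48 -> 10

36 -> 31 -> 15 -> 48 -> 10 -> None


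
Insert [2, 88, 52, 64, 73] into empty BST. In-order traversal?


Insert 2: root
Insert 88: R from 2
Insert 52: R from 2 -> L from 88
Insert 64: R from 2 -> L from 88 -> R from 52
Insert 73: R from 2 -> L from 88 -> R from 52 -> R from 64

In-order: [2, 52, 64, 73, 88]


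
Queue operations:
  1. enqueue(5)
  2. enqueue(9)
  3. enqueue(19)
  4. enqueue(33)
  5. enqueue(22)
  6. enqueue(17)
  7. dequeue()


enqueue(5) -> [5]
enqueue(9) -> [5, 9]
enqueue(19) -> [5, 9, 19]
enqueue(33) -> [5, 9, 19, 33]
enqueue(22) -> [5, 9, 19, 33, 22]
enqueue(17) -> [5, 9, 19, 33, 22, 17]
dequeue()->5, [9, 19, 33, 22, 17]

Final queue: [9, 19, 33, 22, 17]


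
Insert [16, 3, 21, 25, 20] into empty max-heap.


Insert 16: [16]
Insert 3: [16, 3]
Insert 21: [21, 3, 16]
Insert 25: [25, 21, 16, 3]
Insert 20: [25, 21, 16, 3, 20]

Final heap: [25, 21, 16, 3, 20]


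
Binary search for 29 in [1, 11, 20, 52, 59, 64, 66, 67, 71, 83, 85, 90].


Step 1: lo=0, hi=11, mid=5, val=64
Step 2: lo=0, hi=4, mid=2, val=20
Step 3: lo=3, hi=4, mid=3, val=52

Not found


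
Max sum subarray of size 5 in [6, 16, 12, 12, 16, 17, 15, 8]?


[0:5]: 62
[1:6]: 73
[2:7]: 72
[3:8]: 68

Max: 73 at [1:6]


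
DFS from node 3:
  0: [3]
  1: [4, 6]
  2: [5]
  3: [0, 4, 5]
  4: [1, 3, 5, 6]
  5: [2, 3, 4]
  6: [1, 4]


Visit 3, push [5, 4, 0]
Visit 0, push []
Visit 4, push [6, 5, 1]
Visit 1, push [6]
Visit 6, push []
Visit 5, push [2]
Visit 2, push []

DFS order: [3, 0, 4, 1, 6, 5, 2]


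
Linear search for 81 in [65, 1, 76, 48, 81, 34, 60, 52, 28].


i=0: 65!=81
i=1: 1!=81
i=2: 76!=81
i=3: 48!=81
i=4: 81==81 found!

Found at 4, 5 comps


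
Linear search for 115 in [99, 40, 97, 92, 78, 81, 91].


i=0: 99!=115
i=1: 40!=115
i=2: 97!=115
i=3: 92!=115
i=4: 78!=115
i=5: 81!=115
i=6: 91!=115

Not found, 7 comps


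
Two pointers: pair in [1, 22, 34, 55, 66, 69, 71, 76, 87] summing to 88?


lo=0(1)+hi=8(87)=88

Yes: 1+87=88


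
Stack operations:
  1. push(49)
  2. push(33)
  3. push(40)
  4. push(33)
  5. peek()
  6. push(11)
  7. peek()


push(49) -> [49]
push(33) -> [49, 33]
push(40) -> [49, 33, 40]
push(33) -> [49, 33, 40, 33]
peek()->33
push(11) -> [49, 33, 40, 33, 11]
peek()->11

Final stack: [49, 33, 40, 33, 11]


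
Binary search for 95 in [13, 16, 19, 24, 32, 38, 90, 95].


Step 1: lo=0, hi=7, mid=3, val=24
Step 2: lo=4, hi=7, mid=5, val=38
Step 3: lo=6, hi=7, mid=6, val=90
Step 4: lo=7, hi=7, mid=7, val=95

Found at index 7


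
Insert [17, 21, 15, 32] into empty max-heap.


Insert 17: [17]
Insert 21: [21, 17]
Insert 15: [21, 17, 15]
Insert 32: [32, 21, 15, 17]

Final heap: [32, 21, 15, 17]


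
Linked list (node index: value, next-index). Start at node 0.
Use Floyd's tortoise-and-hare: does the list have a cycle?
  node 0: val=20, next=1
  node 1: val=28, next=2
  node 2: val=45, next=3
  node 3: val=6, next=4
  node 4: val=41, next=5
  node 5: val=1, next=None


Floyd's tortoise (slow, +1) and hare (fast, +2):
  init: slow=0, fast=0
  step 1: slow=1, fast=2
  step 2: slow=2, fast=4
  step 3: fast 4->5->None, no cycle

Cycle: no


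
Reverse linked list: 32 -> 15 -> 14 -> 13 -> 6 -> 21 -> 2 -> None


Step 1: curr=32, set curr.next=prev(None) | reversed so far: 32
Step 2: curr=15, set curr.next=prev(32) | reversed so far: 15 -> 32
Step 3: curr=14, set curr.next=prev(15) | reversed so far: 14 -> 15 -> 32
Step 4: curr=13, set curr.next=prev(14) | reversed so far: 13 -> 14 -> 15 -> 32
Step 5: curr=6, set curr.next=prev(13) | reversed so far: 6 -> 13 -> 14 -> 15 -> 32
Step 6: curr=21, set curr.next=prev(6) | reversed so far: 21 -> 6 -> 13 -> 14 -> 15 -> 32
Step 7: curr=2, set curr.next=prev(21) | reversed so far: 2 -> 21 -> 6 -> 13 -> 14 -> 15 -> 32

2 -> 21 -> 6 -> 13 -> 14 -> 15 -> 32 -> None


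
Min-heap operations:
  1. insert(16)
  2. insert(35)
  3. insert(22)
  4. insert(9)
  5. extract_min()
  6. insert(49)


insert(16) -> [16]
insert(35) -> [16, 35]
insert(22) -> [16, 35, 22]
insert(9) -> [9, 16, 22, 35]
extract_min()->9, [16, 35, 22]
insert(49) -> [16, 35, 22, 49]

Final heap: [16, 35, 22, 49]


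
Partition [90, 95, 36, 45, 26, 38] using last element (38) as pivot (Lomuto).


Pivot: 38
  36 <= 38: swap -> [36, 95, 90, 45, 26, 38]
  26 <= 38: swap -> [36, 26, 90, 45, 95, 38]
Place pivot at 2: [36, 26, 38, 45, 95, 90]

Partitioned: [36, 26, 38, 45, 95, 90]


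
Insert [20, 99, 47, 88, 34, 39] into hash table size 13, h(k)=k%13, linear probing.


Insert 20: h=7 -> slot 7
Insert 99: h=8 -> slot 8
Insert 47: h=8, 1 probes -> slot 9
Insert 88: h=10 -> slot 10
Insert 34: h=8, 3 probes -> slot 11
Insert 39: h=0 -> slot 0

Table: [39, None, None, None, None, None, None, 20, 99, 47, 88, 34, None]


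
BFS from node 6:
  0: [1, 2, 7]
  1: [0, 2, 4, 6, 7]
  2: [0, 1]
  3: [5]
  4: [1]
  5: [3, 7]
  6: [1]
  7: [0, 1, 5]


Visit 6, enqueue [1]
Visit 1, enqueue [0, 2, 4, 7]
Visit 0, enqueue []
Visit 2, enqueue []
Visit 4, enqueue []
Visit 7, enqueue [5]
Visit 5, enqueue [3]
Visit 3, enqueue []

BFS order: [6, 1, 0, 2, 4, 7, 5, 3]


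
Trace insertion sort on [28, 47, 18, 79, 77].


Initial: [28, 47, 18, 79, 77]
Insert 47: [28, 47, 18, 79, 77]
Insert 18: [18, 28, 47, 79, 77]
Insert 79: [18, 28, 47, 79, 77]
Insert 77: [18, 28, 47, 77, 79]

Sorted: [18, 28, 47, 77, 79]


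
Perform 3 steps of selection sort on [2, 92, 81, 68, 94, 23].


Initial: [2, 92, 81, 68, 94, 23]
Step 1: min=2 at 0
  Swap: [2, 92, 81, 68, 94, 23]
Step 2: min=23 at 5
  Swap: [2, 23, 81, 68, 94, 92]
Step 3: min=68 at 3
  Swap: [2, 23, 68, 81, 94, 92]

After 3 steps: [2, 23, 68, 81, 94, 92]


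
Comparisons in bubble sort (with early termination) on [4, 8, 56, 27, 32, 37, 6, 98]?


Algorithm: bubble sort (with early termination)
Input: [4, 8, 56, 27, 32, 37, 6, 98]
Sorted: [4, 6, 8, 27, 32, 37, 56, 98]

27


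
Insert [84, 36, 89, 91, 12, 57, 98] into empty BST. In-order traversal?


Insert 84: root
Insert 36: L from 84
Insert 89: R from 84
Insert 91: R from 84 -> R from 89
Insert 12: L from 84 -> L from 36
Insert 57: L from 84 -> R from 36
Insert 98: R from 84 -> R from 89 -> R from 91

In-order: [12, 36, 57, 84, 89, 91, 98]


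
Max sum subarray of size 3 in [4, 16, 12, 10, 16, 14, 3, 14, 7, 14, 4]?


[0:3]: 32
[1:4]: 38
[2:5]: 38
[3:6]: 40
[4:7]: 33
[5:8]: 31
[6:9]: 24
[7:10]: 35
[8:11]: 25

Max: 40 at [3:6]


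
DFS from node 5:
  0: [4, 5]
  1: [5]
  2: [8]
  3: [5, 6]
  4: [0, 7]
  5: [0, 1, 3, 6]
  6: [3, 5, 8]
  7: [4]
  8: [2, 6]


Visit 5, push [6, 3, 1, 0]
Visit 0, push [4]
Visit 4, push [7]
Visit 7, push []
Visit 1, push []
Visit 3, push [6]
Visit 6, push [8]
Visit 8, push [2]
Visit 2, push []

DFS order: [5, 0, 4, 7, 1, 3, 6, 8, 2]


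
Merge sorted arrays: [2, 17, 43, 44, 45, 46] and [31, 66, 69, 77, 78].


Take 2 from A
Take 17 from A
Take 31 from B
Take 43 from A
Take 44 from A
Take 45 from A
Take 46 from A

Merged: [2, 17, 31, 43, 44, 45, 46, 66, 69, 77, 78]


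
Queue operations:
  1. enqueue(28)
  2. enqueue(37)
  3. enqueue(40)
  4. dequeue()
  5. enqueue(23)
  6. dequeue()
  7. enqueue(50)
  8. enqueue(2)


enqueue(28) -> [28]
enqueue(37) -> [28, 37]
enqueue(40) -> [28, 37, 40]
dequeue()->28, [37, 40]
enqueue(23) -> [37, 40, 23]
dequeue()->37, [40, 23]
enqueue(50) -> [40, 23, 50]
enqueue(2) -> [40, 23, 50, 2]

Final queue: [40, 23, 50, 2]


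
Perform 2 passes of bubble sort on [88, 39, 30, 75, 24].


Initial: [88, 39, 30, 75, 24]
Pass 1: [39, 30, 75, 24, 88] (4 swaps)
Pass 2: [30, 39, 24, 75, 88] (2 swaps)

After 2 passes: [30, 39, 24, 75, 88]


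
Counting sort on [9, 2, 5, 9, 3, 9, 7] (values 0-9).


Input: [9, 2, 5, 9, 3, 9, 7]
Counts: [0, 0, 1, 1, 0, 1, 0, 1, 0, 3]

Sorted: [2, 3, 5, 7, 9, 9, 9]


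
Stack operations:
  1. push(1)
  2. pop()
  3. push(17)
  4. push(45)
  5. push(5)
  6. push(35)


push(1) -> [1]
pop()->1, []
push(17) -> [17]
push(45) -> [17, 45]
push(5) -> [17, 45, 5]
push(35) -> [17, 45, 5, 35]

Final stack: [17, 45, 5, 35]


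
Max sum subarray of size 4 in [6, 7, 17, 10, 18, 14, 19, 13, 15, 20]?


[0:4]: 40
[1:5]: 52
[2:6]: 59
[3:7]: 61
[4:8]: 64
[5:9]: 61
[6:10]: 67

Max: 67 at [6:10]


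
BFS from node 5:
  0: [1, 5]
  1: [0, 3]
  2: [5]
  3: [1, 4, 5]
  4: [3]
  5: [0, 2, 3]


Visit 5, enqueue [0, 2, 3]
Visit 0, enqueue [1]
Visit 2, enqueue []
Visit 3, enqueue [4]
Visit 1, enqueue []
Visit 4, enqueue []

BFS order: [5, 0, 2, 3, 1, 4]


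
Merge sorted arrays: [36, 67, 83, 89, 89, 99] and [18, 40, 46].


Take 18 from B
Take 36 from A
Take 40 from B
Take 46 from B

Merged: [18, 36, 40, 46, 67, 83, 89, 89, 99]


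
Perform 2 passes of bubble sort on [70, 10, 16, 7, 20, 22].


Initial: [70, 10, 16, 7, 20, 22]
Pass 1: [10, 16, 7, 20, 22, 70] (5 swaps)
Pass 2: [10, 7, 16, 20, 22, 70] (1 swaps)

After 2 passes: [10, 7, 16, 20, 22, 70]


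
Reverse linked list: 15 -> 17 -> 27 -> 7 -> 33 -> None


Step 1: curr=15, set curr.next=prev(None) | reversed so far: 15
Step 2: curr=17, set curr.next=prev(15) | reversed so far: 17 -> 15
Step 3: curr=27, set curr.next=prev(17) | reversed so far: 27 -> 17 -> 15
Step 4: curr=7, set curr.next=prev(27) | reversed so far: 7 -> 27 -> 17 -> 15
Step 5: curr=33, set curr.next=prev(7) | reversed so far: 33 -> 7 -> 27 -> 17 -> 15

33 -> 7 -> 27 -> 17 -> 15 -> None


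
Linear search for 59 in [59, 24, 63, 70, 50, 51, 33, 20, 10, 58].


i=0: 59==59 found!

Found at 0, 1 comps


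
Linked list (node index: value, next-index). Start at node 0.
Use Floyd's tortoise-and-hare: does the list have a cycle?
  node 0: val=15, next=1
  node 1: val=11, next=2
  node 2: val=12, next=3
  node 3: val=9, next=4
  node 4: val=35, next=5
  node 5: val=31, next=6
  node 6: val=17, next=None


Floyd's tortoise (slow, +1) and hare (fast, +2):
  init: slow=0, fast=0
  step 1: slow=1, fast=2
  step 2: slow=2, fast=4
  step 3: slow=3, fast=6
  step 4: fast -> None, no cycle

Cycle: no


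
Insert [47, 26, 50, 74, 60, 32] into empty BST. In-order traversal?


Insert 47: root
Insert 26: L from 47
Insert 50: R from 47
Insert 74: R from 47 -> R from 50
Insert 60: R from 47 -> R from 50 -> L from 74
Insert 32: L from 47 -> R from 26

In-order: [26, 32, 47, 50, 60, 74]


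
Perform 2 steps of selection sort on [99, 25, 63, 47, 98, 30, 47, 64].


Initial: [99, 25, 63, 47, 98, 30, 47, 64]
Step 1: min=25 at 1
  Swap: [25, 99, 63, 47, 98, 30, 47, 64]
Step 2: min=30 at 5
  Swap: [25, 30, 63, 47, 98, 99, 47, 64]

After 2 steps: [25, 30, 63, 47, 98, 99, 47, 64]


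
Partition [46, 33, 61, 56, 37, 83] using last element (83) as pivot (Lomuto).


Pivot: 83
  46 <= 83: advance i (no swap)
  33 <= 83: advance i (no swap)
  61 <= 83: advance i (no swap)
  56 <= 83: advance i (no swap)
  37 <= 83: advance i (no swap)
Place pivot at 5: [46, 33, 61, 56, 37, 83]

Partitioned: [46, 33, 61, 56, 37, 83]


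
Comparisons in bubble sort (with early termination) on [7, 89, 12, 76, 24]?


Algorithm: bubble sort (with early termination)
Input: [7, 89, 12, 76, 24]
Sorted: [7, 12, 24, 76, 89]

9


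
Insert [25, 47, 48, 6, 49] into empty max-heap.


Insert 25: [25]
Insert 47: [47, 25]
Insert 48: [48, 25, 47]
Insert 6: [48, 25, 47, 6]
Insert 49: [49, 48, 47, 6, 25]

Final heap: [49, 48, 47, 6, 25]


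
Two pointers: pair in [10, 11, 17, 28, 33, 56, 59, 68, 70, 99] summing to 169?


lo=0(10)+hi=9(99)=109
lo=1(11)+hi=9(99)=110
lo=2(17)+hi=9(99)=116
lo=3(28)+hi=9(99)=127
lo=4(33)+hi=9(99)=132
lo=5(56)+hi=9(99)=155
lo=6(59)+hi=9(99)=158
lo=7(68)+hi=9(99)=167
lo=8(70)+hi=9(99)=169

Yes: 70+99=169


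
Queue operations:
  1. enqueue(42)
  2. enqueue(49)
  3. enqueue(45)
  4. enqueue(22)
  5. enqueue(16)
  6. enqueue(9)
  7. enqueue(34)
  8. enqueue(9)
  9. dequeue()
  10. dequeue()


enqueue(42) -> [42]
enqueue(49) -> [42, 49]
enqueue(45) -> [42, 49, 45]
enqueue(22) -> [42, 49, 45, 22]
enqueue(16) -> [42, 49, 45, 22, 16]
enqueue(9) -> [42, 49, 45, 22, 16, 9]
enqueue(34) -> [42, 49, 45, 22, 16, 9, 34]
enqueue(9) -> [42, 49, 45, 22, 16, 9, 34, 9]
dequeue()->42, [49, 45, 22, 16, 9, 34, 9]
dequeue()->49, [45, 22, 16, 9, 34, 9]

Final queue: [45, 22, 16, 9, 34, 9]


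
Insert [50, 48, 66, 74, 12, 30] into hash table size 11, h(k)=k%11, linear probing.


Insert 50: h=6 -> slot 6
Insert 48: h=4 -> slot 4
Insert 66: h=0 -> slot 0
Insert 74: h=8 -> slot 8
Insert 12: h=1 -> slot 1
Insert 30: h=8, 1 probes -> slot 9

Table: [66, 12, None, None, 48, None, 50, None, 74, 30, None]


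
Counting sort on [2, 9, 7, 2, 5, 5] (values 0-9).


Input: [2, 9, 7, 2, 5, 5]
Counts: [0, 0, 2, 0, 0, 2, 0, 1, 0, 1]

Sorted: [2, 2, 5, 5, 7, 9]


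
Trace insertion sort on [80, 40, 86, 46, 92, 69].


Initial: [80, 40, 86, 46, 92, 69]
Insert 40: [40, 80, 86, 46, 92, 69]
Insert 86: [40, 80, 86, 46, 92, 69]
Insert 46: [40, 46, 80, 86, 92, 69]
Insert 92: [40, 46, 80, 86, 92, 69]
Insert 69: [40, 46, 69, 80, 86, 92]

Sorted: [40, 46, 69, 80, 86, 92]


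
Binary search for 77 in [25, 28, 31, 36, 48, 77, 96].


Step 1: lo=0, hi=6, mid=3, val=36
Step 2: lo=4, hi=6, mid=5, val=77

Found at index 5


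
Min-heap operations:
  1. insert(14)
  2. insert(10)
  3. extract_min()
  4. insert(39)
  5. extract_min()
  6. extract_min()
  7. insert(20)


insert(14) -> [14]
insert(10) -> [10, 14]
extract_min()->10, [14]
insert(39) -> [14, 39]
extract_min()->14, [39]
extract_min()->39, []
insert(20) -> [20]

Final heap: [20]


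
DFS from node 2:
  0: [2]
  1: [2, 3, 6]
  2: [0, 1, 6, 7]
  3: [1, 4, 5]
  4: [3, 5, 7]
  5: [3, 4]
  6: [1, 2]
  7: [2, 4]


Visit 2, push [7, 6, 1, 0]
Visit 0, push []
Visit 1, push [6, 3]
Visit 3, push [5, 4]
Visit 4, push [7, 5]
Visit 5, push []
Visit 7, push []
Visit 6, push []

DFS order: [2, 0, 1, 3, 4, 5, 7, 6]


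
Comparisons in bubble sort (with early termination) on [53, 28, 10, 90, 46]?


Algorithm: bubble sort (with early termination)
Input: [53, 28, 10, 90, 46]
Sorted: [10, 28, 46, 53, 90]

9


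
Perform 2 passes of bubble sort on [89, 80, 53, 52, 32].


Initial: [89, 80, 53, 52, 32]
Pass 1: [80, 53, 52, 32, 89] (4 swaps)
Pass 2: [53, 52, 32, 80, 89] (3 swaps)

After 2 passes: [53, 52, 32, 80, 89]


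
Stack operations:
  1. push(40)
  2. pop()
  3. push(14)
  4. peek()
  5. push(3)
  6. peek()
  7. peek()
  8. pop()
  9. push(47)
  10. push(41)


push(40) -> [40]
pop()->40, []
push(14) -> [14]
peek()->14
push(3) -> [14, 3]
peek()->3
peek()->3
pop()->3, [14]
push(47) -> [14, 47]
push(41) -> [14, 47, 41]

Final stack: [14, 47, 41]


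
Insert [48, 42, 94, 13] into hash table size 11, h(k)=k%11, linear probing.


Insert 48: h=4 -> slot 4
Insert 42: h=9 -> slot 9
Insert 94: h=6 -> slot 6
Insert 13: h=2 -> slot 2

Table: [None, None, 13, None, 48, None, 94, None, None, 42, None]


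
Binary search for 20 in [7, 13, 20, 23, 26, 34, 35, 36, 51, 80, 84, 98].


Step 1: lo=0, hi=11, mid=5, val=34
Step 2: lo=0, hi=4, mid=2, val=20

Found at index 2


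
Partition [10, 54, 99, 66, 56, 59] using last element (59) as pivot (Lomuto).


Pivot: 59
  10 <= 59: advance i (no swap)
  54 <= 59: advance i (no swap)
  56 <= 59: swap -> [10, 54, 56, 66, 99, 59]
Place pivot at 3: [10, 54, 56, 59, 99, 66]

Partitioned: [10, 54, 56, 59, 99, 66]


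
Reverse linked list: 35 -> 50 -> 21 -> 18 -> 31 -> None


Step 1: curr=35, set curr.next=prev(None) | reversed so far: 35
Step 2: curr=50, set curr.next=prev(35) | reversed so far: 50 -> 35
Step 3: curr=21, set curr.next=prev(50) | reversed so far: 21 -> 50 -> 35
Step 4: curr=18, set curr.next=prev(21) | reversed so far: 18 -> 21 -> 50 -> 35
Step 5: curr=31, set curr.next=prev(18) | reversed so far: 31 -> 18 -> 21 -> 50 -> 35

31 -> 18 -> 21 -> 50 -> 35 -> None


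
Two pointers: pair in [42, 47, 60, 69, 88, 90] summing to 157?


lo=0(42)+hi=5(90)=132
lo=1(47)+hi=5(90)=137
lo=2(60)+hi=5(90)=150
lo=3(69)+hi=5(90)=159
lo=3(69)+hi=4(88)=157

Yes: 69+88=157


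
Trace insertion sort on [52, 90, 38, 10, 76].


Initial: [52, 90, 38, 10, 76]
Insert 90: [52, 90, 38, 10, 76]
Insert 38: [38, 52, 90, 10, 76]
Insert 10: [10, 38, 52, 90, 76]
Insert 76: [10, 38, 52, 76, 90]

Sorted: [10, 38, 52, 76, 90]


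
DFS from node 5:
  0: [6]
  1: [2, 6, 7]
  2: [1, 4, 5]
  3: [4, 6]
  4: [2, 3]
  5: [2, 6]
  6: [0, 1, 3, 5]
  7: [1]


Visit 5, push [6, 2]
Visit 2, push [4, 1]
Visit 1, push [7, 6]
Visit 6, push [3, 0]
Visit 0, push []
Visit 3, push [4]
Visit 4, push []
Visit 7, push []

DFS order: [5, 2, 1, 6, 0, 3, 4, 7]


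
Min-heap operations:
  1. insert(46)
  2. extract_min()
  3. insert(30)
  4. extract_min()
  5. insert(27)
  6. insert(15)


insert(46) -> [46]
extract_min()->46, []
insert(30) -> [30]
extract_min()->30, []
insert(27) -> [27]
insert(15) -> [15, 27]

Final heap: [15, 27]


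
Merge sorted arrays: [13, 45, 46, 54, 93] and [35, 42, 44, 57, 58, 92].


Take 13 from A
Take 35 from B
Take 42 from B
Take 44 from B
Take 45 from A
Take 46 from A
Take 54 from A
Take 57 from B
Take 58 from B
Take 92 from B

Merged: [13, 35, 42, 44, 45, 46, 54, 57, 58, 92, 93]


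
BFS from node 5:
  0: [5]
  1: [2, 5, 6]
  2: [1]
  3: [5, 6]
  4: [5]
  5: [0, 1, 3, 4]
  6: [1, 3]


Visit 5, enqueue [0, 1, 3, 4]
Visit 0, enqueue []
Visit 1, enqueue [2, 6]
Visit 3, enqueue []
Visit 4, enqueue []
Visit 2, enqueue []
Visit 6, enqueue []

BFS order: [5, 0, 1, 3, 4, 2, 6]


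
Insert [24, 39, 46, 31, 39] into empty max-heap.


Insert 24: [24]
Insert 39: [39, 24]
Insert 46: [46, 24, 39]
Insert 31: [46, 31, 39, 24]
Insert 39: [46, 39, 39, 24, 31]

Final heap: [46, 39, 39, 24, 31]


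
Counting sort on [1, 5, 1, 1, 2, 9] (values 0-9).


Input: [1, 5, 1, 1, 2, 9]
Counts: [0, 3, 1, 0, 0, 1, 0, 0, 0, 1]

Sorted: [1, 1, 1, 2, 5, 9]


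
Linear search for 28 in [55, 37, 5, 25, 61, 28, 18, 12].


i=0: 55!=28
i=1: 37!=28
i=2: 5!=28
i=3: 25!=28
i=4: 61!=28
i=5: 28==28 found!

Found at 5, 6 comps


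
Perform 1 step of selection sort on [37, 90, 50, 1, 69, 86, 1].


Initial: [37, 90, 50, 1, 69, 86, 1]
Step 1: min=1 at 3
  Swap: [1, 90, 50, 37, 69, 86, 1]

After 1 step: [1, 90, 50, 37, 69, 86, 1]


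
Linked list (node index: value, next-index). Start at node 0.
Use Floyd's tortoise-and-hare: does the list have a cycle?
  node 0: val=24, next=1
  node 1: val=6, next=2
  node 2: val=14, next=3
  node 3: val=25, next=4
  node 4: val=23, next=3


Floyd's tortoise (slow, +1) and hare (fast, +2):
  init: slow=0, fast=0
  step 1: slow=1, fast=2
  step 2: slow=2, fast=4
  step 3: slow=3, fast=4
  step 4: slow=4, fast=4
  slow == fast at node 4: cycle detected

Cycle: yes


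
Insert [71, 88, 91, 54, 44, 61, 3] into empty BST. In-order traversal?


Insert 71: root
Insert 88: R from 71
Insert 91: R from 71 -> R from 88
Insert 54: L from 71
Insert 44: L from 71 -> L from 54
Insert 61: L from 71 -> R from 54
Insert 3: L from 71 -> L from 54 -> L from 44

In-order: [3, 44, 54, 61, 71, 88, 91]


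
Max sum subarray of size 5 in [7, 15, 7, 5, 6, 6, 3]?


[0:5]: 40
[1:6]: 39
[2:7]: 27

Max: 40 at [0:5]


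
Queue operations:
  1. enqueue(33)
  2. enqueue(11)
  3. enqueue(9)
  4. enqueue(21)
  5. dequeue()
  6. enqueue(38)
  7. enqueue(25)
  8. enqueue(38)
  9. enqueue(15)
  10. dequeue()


enqueue(33) -> [33]
enqueue(11) -> [33, 11]
enqueue(9) -> [33, 11, 9]
enqueue(21) -> [33, 11, 9, 21]
dequeue()->33, [11, 9, 21]
enqueue(38) -> [11, 9, 21, 38]
enqueue(25) -> [11, 9, 21, 38, 25]
enqueue(38) -> [11, 9, 21, 38, 25, 38]
enqueue(15) -> [11, 9, 21, 38, 25, 38, 15]
dequeue()->11, [9, 21, 38, 25, 38, 15]

Final queue: [9, 21, 38, 25, 38, 15]


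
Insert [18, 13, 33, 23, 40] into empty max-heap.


Insert 18: [18]
Insert 13: [18, 13]
Insert 33: [33, 13, 18]
Insert 23: [33, 23, 18, 13]
Insert 40: [40, 33, 18, 13, 23]

Final heap: [40, 33, 18, 13, 23]


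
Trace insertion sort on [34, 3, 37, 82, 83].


Initial: [34, 3, 37, 82, 83]
Insert 3: [3, 34, 37, 82, 83]
Insert 37: [3, 34, 37, 82, 83]
Insert 82: [3, 34, 37, 82, 83]
Insert 83: [3, 34, 37, 82, 83]

Sorted: [3, 34, 37, 82, 83]


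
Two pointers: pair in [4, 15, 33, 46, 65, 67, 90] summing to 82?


lo=0(4)+hi=6(90)=94
lo=0(4)+hi=5(67)=71
lo=1(15)+hi=5(67)=82

Yes: 15+67=82


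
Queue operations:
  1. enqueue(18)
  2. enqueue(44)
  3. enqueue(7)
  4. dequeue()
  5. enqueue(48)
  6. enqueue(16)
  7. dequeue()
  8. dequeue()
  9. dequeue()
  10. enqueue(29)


enqueue(18) -> [18]
enqueue(44) -> [18, 44]
enqueue(7) -> [18, 44, 7]
dequeue()->18, [44, 7]
enqueue(48) -> [44, 7, 48]
enqueue(16) -> [44, 7, 48, 16]
dequeue()->44, [7, 48, 16]
dequeue()->7, [48, 16]
dequeue()->48, [16]
enqueue(29) -> [16, 29]

Final queue: [16, 29]


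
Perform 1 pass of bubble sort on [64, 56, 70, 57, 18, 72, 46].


Initial: [64, 56, 70, 57, 18, 72, 46]
Pass 1: [56, 64, 57, 18, 70, 46, 72] (4 swaps)

After 1 pass: [56, 64, 57, 18, 70, 46, 72]


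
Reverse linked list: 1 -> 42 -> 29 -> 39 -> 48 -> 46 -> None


Step 1: curr=1, set curr.next=prev(None) | reversed so far: 1
Step 2: curr=42, set curr.next=prev(1) | reversed so far: 42 -> 1
Step 3: curr=29, set curr.next=prev(42) | reversed so far: 29 -> 42 -> 1
Step 4: curr=39, set curr.next=prev(29) | reversed so far: 39 -> 29 -> 42 -> 1
Step 5: curr=48, set curr.next=prev(39) | reversed so far: 48 -> 39 -> 29 -> 42 -> 1
Step 6: curr=46, set curr.next=prev(48) | reversed so far: 46 -> 48 -> 39 -> 29 -> 42 -> 1

46 -> 48 -> 39 -> 29 -> 42 -> 1 -> None


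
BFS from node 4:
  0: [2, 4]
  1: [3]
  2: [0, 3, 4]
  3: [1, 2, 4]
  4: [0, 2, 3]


Visit 4, enqueue [0, 2, 3]
Visit 0, enqueue []
Visit 2, enqueue []
Visit 3, enqueue [1]
Visit 1, enqueue []

BFS order: [4, 0, 2, 3, 1]


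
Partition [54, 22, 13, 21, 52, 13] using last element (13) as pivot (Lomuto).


Pivot: 13
  13 <= 13: swap -> [13, 22, 54, 21, 52, 13]
Place pivot at 1: [13, 13, 54, 21, 52, 22]

Partitioned: [13, 13, 54, 21, 52, 22]


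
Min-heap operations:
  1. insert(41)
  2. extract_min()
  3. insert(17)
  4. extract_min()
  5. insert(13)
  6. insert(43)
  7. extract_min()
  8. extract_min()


insert(41) -> [41]
extract_min()->41, []
insert(17) -> [17]
extract_min()->17, []
insert(13) -> [13]
insert(43) -> [13, 43]
extract_min()->13, [43]
extract_min()->43, []

Final heap: []


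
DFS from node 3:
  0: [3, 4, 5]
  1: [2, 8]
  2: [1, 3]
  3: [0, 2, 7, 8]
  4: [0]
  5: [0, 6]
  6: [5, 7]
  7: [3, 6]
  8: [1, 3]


Visit 3, push [8, 7, 2, 0]
Visit 0, push [5, 4]
Visit 4, push []
Visit 5, push [6]
Visit 6, push [7]
Visit 7, push []
Visit 2, push [1]
Visit 1, push [8]
Visit 8, push []

DFS order: [3, 0, 4, 5, 6, 7, 2, 1, 8]


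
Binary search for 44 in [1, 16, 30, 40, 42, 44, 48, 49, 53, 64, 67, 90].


Step 1: lo=0, hi=11, mid=5, val=44

Found at index 5


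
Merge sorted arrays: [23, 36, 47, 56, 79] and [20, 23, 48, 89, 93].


Take 20 from B
Take 23 from A
Take 23 from B
Take 36 from A
Take 47 from A
Take 48 from B
Take 56 from A
Take 79 from A

Merged: [20, 23, 23, 36, 47, 48, 56, 79, 89, 93]


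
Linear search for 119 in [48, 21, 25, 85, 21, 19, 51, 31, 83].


i=0: 48!=119
i=1: 21!=119
i=2: 25!=119
i=3: 85!=119
i=4: 21!=119
i=5: 19!=119
i=6: 51!=119
i=7: 31!=119
i=8: 83!=119

Not found, 9 comps


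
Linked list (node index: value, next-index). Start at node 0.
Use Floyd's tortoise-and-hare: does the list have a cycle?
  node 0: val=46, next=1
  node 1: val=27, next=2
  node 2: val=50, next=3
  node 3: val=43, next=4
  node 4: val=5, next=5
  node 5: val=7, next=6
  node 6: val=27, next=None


Floyd's tortoise (slow, +1) and hare (fast, +2):
  init: slow=0, fast=0
  step 1: slow=1, fast=2
  step 2: slow=2, fast=4
  step 3: slow=3, fast=6
  step 4: fast -> None, no cycle

Cycle: no


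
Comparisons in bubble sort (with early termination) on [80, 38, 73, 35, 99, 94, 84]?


Algorithm: bubble sort (with early termination)
Input: [80, 38, 73, 35, 99, 94, 84]
Sorted: [35, 38, 73, 80, 84, 94, 99]

18


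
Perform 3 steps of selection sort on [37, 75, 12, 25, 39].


Initial: [37, 75, 12, 25, 39]
Step 1: min=12 at 2
  Swap: [12, 75, 37, 25, 39]
Step 2: min=25 at 3
  Swap: [12, 25, 37, 75, 39]
Step 3: min=37 at 2
  Swap: [12, 25, 37, 75, 39]

After 3 steps: [12, 25, 37, 75, 39]


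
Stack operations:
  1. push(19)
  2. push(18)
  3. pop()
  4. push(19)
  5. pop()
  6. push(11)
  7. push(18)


push(19) -> [19]
push(18) -> [19, 18]
pop()->18, [19]
push(19) -> [19, 19]
pop()->19, [19]
push(11) -> [19, 11]
push(18) -> [19, 11, 18]

Final stack: [19, 11, 18]


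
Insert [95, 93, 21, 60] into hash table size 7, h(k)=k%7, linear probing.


Insert 95: h=4 -> slot 4
Insert 93: h=2 -> slot 2
Insert 21: h=0 -> slot 0
Insert 60: h=4, 1 probes -> slot 5

Table: [21, None, 93, None, 95, 60, None]


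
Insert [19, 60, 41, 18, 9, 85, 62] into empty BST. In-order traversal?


Insert 19: root
Insert 60: R from 19
Insert 41: R from 19 -> L from 60
Insert 18: L from 19
Insert 9: L from 19 -> L from 18
Insert 85: R from 19 -> R from 60
Insert 62: R from 19 -> R from 60 -> L from 85

In-order: [9, 18, 19, 41, 60, 62, 85]


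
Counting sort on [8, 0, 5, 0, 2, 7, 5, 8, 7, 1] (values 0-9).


Input: [8, 0, 5, 0, 2, 7, 5, 8, 7, 1]
Counts: [2, 1, 1, 0, 0, 2, 0, 2, 2, 0]

Sorted: [0, 0, 1, 2, 5, 5, 7, 7, 8, 8]


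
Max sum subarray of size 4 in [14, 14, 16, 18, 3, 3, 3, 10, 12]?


[0:4]: 62
[1:5]: 51
[2:6]: 40
[3:7]: 27
[4:8]: 19
[5:9]: 28

Max: 62 at [0:4]


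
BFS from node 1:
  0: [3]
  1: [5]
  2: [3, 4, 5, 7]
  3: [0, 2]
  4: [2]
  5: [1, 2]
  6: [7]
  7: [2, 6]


Visit 1, enqueue [5]
Visit 5, enqueue [2]
Visit 2, enqueue [3, 4, 7]
Visit 3, enqueue [0]
Visit 4, enqueue []
Visit 7, enqueue [6]
Visit 0, enqueue []
Visit 6, enqueue []

BFS order: [1, 5, 2, 3, 4, 7, 0, 6]


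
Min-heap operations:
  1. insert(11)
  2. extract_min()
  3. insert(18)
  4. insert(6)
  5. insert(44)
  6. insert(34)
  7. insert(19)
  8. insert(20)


insert(11) -> [11]
extract_min()->11, []
insert(18) -> [18]
insert(6) -> [6, 18]
insert(44) -> [6, 18, 44]
insert(34) -> [6, 18, 44, 34]
insert(19) -> [6, 18, 44, 34, 19]
insert(20) -> [6, 18, 20, 34, 19, 44]

Final heap: [6, 18, 20, 34, 19, 44]


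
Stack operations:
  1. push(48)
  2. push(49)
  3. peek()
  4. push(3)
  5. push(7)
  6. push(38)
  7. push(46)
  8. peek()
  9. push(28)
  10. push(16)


push(48) -> [48]
push(49) -> [48, 49]
peek()->49
push(3) -> [48, 49, 3]
push(7) -> [48, 49, 3, 7]
push(38) -> [48, 49, 3, 7, 38]
push(46) -> [48, 49, 3, 7, 38, 46]
peek()->46
push(28) -> [48, 49, 3, 7, 38, 46, 28]
push(16) -> [48, 49, 3, 7, 38, 46, 28, 16]

Final stack: [48, 49, 3, 7, 38, 46, 28, 16]


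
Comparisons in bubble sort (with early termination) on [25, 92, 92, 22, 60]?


Algorithm: bubble sort (with early termination)
Input: [25, 92, 92, 22, 60]
Sorted: [22, 25, 60, 92, 92]

10


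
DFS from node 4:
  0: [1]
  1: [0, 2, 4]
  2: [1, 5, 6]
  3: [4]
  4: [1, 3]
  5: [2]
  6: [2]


Visit 4, push [3, 1]
Visit 1, push [2, 0]
Visit 0, push []
Visit 2, push [6, 5]
Visit 5, push []
Visit 6, push []
Visit 3, push []

DFS order: [4, 1, 0, 2, 5, 6, 3]


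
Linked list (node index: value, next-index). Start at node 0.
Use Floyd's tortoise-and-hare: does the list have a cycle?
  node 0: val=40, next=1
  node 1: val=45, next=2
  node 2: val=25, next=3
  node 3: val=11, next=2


Floyd's tortoise (slow, +1) and hare (fast, +2):
  init: slow=0, fast=0
  step 1: slow=1, fast=2
  step 2: slow=2, fast=2
  slow == fast at node 2: cycle detected

Cycle: yes


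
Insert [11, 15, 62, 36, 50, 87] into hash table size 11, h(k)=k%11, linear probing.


Insert 11: h=0 -> slot 0
Insert 15: h=4 -> slot 4
Insert 62: h=7 -> slot 7
Insert 36: h=3 -> slot 3
Insert 50: h=6 -> slot 6
Insert 87: h=10 -> slot 10

Table: [11, None, None, 36, 15, None, 50, 62, None, None, 87]


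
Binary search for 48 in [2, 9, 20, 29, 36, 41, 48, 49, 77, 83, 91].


Step 1: lo=0, hi=10, mid=5, val=41
Step 2: lo=6, hi=10, mid=8, val=77
Step 3: lo=6, hi=7, mid=6, val=48

Found at index 6


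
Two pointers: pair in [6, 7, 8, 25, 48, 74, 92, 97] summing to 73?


lo=0(6)+hi=7(97)=103
lo=0(6)+hi=6(92)=98
lo=0(6)+hi=5(74)=80
lo=0(6)+hi=4(48)=54
lo=1(7)+hi=4(48)=55
lo=2(8)+hi=4(48)=56
lo=3(25)+hi=4(48)=73

Yes: 25+48=73


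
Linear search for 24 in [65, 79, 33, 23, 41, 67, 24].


i=0: 65!=24
i=1: 79!=24
i=2: 33!=24
i=3: 23!=24
i=4: 41!=24
i=5: 67!=24
i=6: 24==24 found!

Found at 6, 7 comps


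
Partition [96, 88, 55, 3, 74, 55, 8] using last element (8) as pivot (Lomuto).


Pivot: 8
  3 <= 8: swap -> [3, 88, 55, 96, 74, 55, 8]
Place pivot at 1: [3, 8, 55, 96, 74, 55, 88]

Partitioned: [3, 8, 55, 96, 74, 55, 88]


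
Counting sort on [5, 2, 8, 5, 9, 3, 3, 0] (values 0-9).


Input: [5, 2, 8, 5, 9, 3, 3, 0]
Counts: [1, 0, 1, 2, 0, 2, 0, 0, 1, 1]

Sorted: [0, 2, 3, 3, 5, 5, 8, 9]


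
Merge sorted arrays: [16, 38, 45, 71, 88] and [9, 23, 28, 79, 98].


Take 9 from B
Take 16 from A
Take 23 from B
Take 28 from B
Take 38 from A
Take 45 from A
Take 71 from A
Take 79 from B
Take 88 from A

Merged: [9, 16, 23, 28, 38, 45, 71, 79, 88, 98]


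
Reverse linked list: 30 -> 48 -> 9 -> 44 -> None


Step 1: curr=30, set curr.next=prev(None) | reversed so far: 30
Step 2: curr=48, set curr.next=prev(30) | reversed so far: 48 -> 30
Step 3: curr=9, set curr.next=prev(48) | reversed so far: 9 -> 48 -> 30
Step 4: curr=44, set curr.next=prev(9) | reversed so far: 44 -> 9 -> 48 -> 30

44 -> 9 -> 48 -> 30 -> None


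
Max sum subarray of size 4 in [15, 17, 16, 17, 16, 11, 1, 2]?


[0:4]: 65
[1:5]: 66
[2:6]: 60
[3:7]: 45
[4:8]: 30

Max: 66 at [1:5]


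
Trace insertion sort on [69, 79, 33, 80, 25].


Initial: [69, 79, 33, 80, 25]
Insert 79: [69, 79, 33, 80, 25]
Insert 33: [33, 69, 79, 80, 25]
Insert 80: [33, 69, 79, 80, 25]
Insert 25: [25, 33, 69, 79, 80]

Sorted: [25, 33, 69, 79, 80]


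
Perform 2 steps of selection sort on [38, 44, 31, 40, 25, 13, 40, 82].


Initial: [38, 44, 31, 40, 25, 13, 40, 82]
Step 1: min=13 at 5
  Swap: [13, 44, 31, 40, 25, 38, 40, 82]
Step 2: min=25 at 4
  Swap: [13, 25, 31, 40, 44, 38, 40, 82]

After 2 steps: [13, 25, 31, 40, 44, 38, 40, 82]


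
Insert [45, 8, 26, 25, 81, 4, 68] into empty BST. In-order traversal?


Insert 45: root
Insert 8: L from 45
Insert 26: L from 45 -> R from 8
Insert 25: L from 45 -> R from 8 -> L from 26
Insert 81: R from 45
Insert 4: L from 45 -> L from 8
Insert 68: R from 45 -> L from 81

In-order: [4, 8, 25, 26, 45, 68, 81]


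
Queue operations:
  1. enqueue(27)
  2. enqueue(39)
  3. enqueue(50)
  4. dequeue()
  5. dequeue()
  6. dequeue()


enqueue(27) -> [27]
enqueue(39) -> [27, 39]
enqueue(50) -> [27, 39, 50]
dequeue()->27, [39, 50]
dequeue()->39, [50]
dequeue()->50, []

Final queue: []


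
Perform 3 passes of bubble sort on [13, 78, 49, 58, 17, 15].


Initial: [13, 78, 49, 58, 17, 15]
Pass 1: [13, 49, 58, 17, 15, 78] (4 swaps)
Pass 2: [13, 49, 17, 15, 58, 78] (2 swaps)
Pass 3: [13, 17, 15, 49, 58, 78] (2 swaps)

After 3 passes: [13, 17, 15, 49, 58, 78]


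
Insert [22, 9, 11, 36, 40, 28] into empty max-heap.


Insert 22: [22]
Insert 9: [22, 9]
Insert 11: [22, 9, 11]
Insert 36: [36, 22, 11, 9]
Insert 40: [40, 36, 11, 9, 22]
Insert 28: [40, 36, 28, 9, 22, 11]

Final heap: [40, 36, 28, 9, 22, 11]


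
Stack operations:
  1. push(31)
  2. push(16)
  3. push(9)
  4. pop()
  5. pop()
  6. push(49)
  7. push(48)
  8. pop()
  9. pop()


push(31) -> [31]
push(16) -> [31, 16]
push(9) -> [31, 16, 9]
pop()->9, [31, 16]
pop()->16, [31]
push(49) -> [31, 49]
push(48) -> [31, 49, 48]
pop()->48, [31, 49]
pop()->49, [31]

Final stack: [31]
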